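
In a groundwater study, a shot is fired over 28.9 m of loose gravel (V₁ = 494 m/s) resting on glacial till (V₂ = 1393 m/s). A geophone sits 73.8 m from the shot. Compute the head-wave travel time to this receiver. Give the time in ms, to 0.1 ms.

t = x/V₂ + 2h·√(V₂²−V₁²)/(V₁V₂).
√(V₂²−V₁²) = √(1393²−494²) = 1302.5 m/s; delay term = 2·28.9·1302.5/(494·1393) = 0.10940 s.
t = 73.8/1393 + 0.10940 = 0.16238 s.

162.4 ms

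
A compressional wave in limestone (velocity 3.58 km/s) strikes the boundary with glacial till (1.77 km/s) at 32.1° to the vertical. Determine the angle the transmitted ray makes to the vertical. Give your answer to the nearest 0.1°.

15.2°

Snell's law: sin θ₂ = (V₂/V₁)·sin θ₁ = (1.77/3.58)·sin 32.1° = 0.2627.
θ₂ = sin⁻¹(0.2627) = 15.23° (from vertical).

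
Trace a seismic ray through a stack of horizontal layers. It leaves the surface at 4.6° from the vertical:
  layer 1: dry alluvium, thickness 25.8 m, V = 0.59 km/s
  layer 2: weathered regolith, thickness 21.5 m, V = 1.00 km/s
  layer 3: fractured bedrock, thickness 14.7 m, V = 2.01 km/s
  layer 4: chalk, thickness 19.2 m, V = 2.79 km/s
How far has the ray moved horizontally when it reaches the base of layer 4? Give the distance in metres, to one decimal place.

Apply Snell's law at each interface; in layer i the horizontal offset is hᵢ·tan θᵢ.
Layer 1: θ = 4.60°; offset = 25.8·tan 4.60° = 2.076 m.
Layer 2: sin θ = 1.00·sin 4.6°/0.59 = 0.1359, θ = 7.81°; offset = 21.5·tan 7.81° = 2.950 m.
Layer 3: sin θ = 2.01·sin 4.6°/0.59 = 0.2732, θ = 15.86°; offset = 14.7·tan 15.86° = 4.175 m.
Layer 4: sin θ = 2.79·sin 4.6°/0.59 = 0.3792, θ = 22.29°; offset = 19.2·tan 22.29° = 7.869 m.
Total horizontal offset = 17.070 m.

17.1 m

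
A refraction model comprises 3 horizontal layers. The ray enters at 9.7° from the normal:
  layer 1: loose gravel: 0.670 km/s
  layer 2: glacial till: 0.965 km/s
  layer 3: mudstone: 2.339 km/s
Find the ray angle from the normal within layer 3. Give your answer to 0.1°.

36.0°

Ray parameter p = sin 9.7° / 0.670 = 2.5148e-01 s/km.
sin θ_3 = p·V_3 = 2.5148e-01 × 2.339 = 0.5882.
θ_3 = arcsin 0.5882 = 36.03°.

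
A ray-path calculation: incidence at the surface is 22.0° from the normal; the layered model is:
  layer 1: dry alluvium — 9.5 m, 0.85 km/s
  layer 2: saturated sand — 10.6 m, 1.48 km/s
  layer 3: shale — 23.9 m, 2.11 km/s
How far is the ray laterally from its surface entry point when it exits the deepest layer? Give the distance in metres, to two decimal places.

p = sin θ₁/V₁ = sin 22.0°/0.85 = 4.4071e-01 s/km is conserved through the stack.
Layer 1: θ = 22.00°; offset = 9.5·tan 22.00° = 3.8382 m.
Layer 2: sin θ = p·1.48 = 0.6523 → θ = 40.71°; offset = 10.6·tan 40.71° = 9.1213 m.
Layer 3: sin θ = p·2.11 = 0.9299 → θ = 68.42°; offset = 23.9·tan 68.42° = 60.4265 m.
Σ offsets = 73.3861 m.

73.39 m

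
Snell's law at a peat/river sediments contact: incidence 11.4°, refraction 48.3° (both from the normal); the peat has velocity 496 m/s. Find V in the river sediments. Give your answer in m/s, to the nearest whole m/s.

sin 11.4° = 0.1977; sin 48.3° = 0.7466.
V₂ = V₁·(sin θ₂/sin θ₁) = 496·(0.7466/0.1977) = 1873.61 m/s.

1874 m/s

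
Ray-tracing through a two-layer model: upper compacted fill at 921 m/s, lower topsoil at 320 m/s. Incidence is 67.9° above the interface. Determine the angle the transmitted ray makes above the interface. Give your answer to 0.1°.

Angle from the normal: 90° − 67.9° = 22.1°.
Snell's law: sin θ₂ = (V₂/V₁)·sin θ₁ = (320/921)·sin 22.1° = 0.1307.
θ₂ = sin⁻¹(0.1307) = 7.51° (from vertical).
From the interface: 90° − 7.51° = 82.49°.

82.5°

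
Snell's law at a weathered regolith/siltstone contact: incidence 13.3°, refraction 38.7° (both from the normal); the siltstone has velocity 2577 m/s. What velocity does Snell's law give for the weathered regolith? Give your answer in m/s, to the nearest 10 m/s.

950 m/s

Snell's law: sin 13.3°/V₁ = sin 38.7°/V₂.
V₁ = V₂·sin 13.3°/sin 38.7° = 2577 × 0.3679 = 948.17 m/s.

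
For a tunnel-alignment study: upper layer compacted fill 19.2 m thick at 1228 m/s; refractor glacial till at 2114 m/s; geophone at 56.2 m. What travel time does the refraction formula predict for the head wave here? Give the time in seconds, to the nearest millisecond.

θ_c = arcsin(V₁/V₂) = arcsin(1228/2114) = 35.51°, cos θ_c = 0.8140.
Intercept time tᵢ = 2h cos θ_c / V₁ = 2·19.2·0.8140/1228 = 0.02545 s.
t = x/V₂ + tᵢ = 56.2/2114 + 0.02545 = 0.05204 s.

0.052 s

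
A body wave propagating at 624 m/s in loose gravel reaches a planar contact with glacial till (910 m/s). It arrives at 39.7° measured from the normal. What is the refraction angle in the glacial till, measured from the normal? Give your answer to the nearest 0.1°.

68.7°

sin θ₁/V₁ = sin θ₂/V₂ ⇒ sin θ₂ = 910·sin 39.7°/624 = 910·0.6388/624 = 0.9315.
θ₂ = sin⁻¹(0.9315) = 68.68° (from vertical).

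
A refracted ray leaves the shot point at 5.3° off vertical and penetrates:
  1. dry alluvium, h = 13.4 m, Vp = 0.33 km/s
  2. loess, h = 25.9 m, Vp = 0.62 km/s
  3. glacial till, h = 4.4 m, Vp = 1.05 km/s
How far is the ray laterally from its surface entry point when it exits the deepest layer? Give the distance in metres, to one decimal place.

7.2 m

p = sin θ₁/V₁ = sin 5.3°/0.33 = 2.7991e-01 s/km is conserved through the stack.
Layer 1: θ = 5.30°; offset = 13.4·tan 5.30° = 1.243 m.
Layer 2: sin θ = p·0.62 = 0.1735 → θ = 9.99°; offset = 25.9·tan 9.99° = 4.564 m.
Layer 3: sin θ = p·1.05 = 0.2939 → θ = 17.09°; offset = 4.4·tan 17.09° = 1.353 m.
Total horizontal offset = 7.160 m.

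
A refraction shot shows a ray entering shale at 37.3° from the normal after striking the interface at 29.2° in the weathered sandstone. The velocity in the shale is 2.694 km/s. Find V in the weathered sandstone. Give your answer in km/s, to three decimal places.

2.169 km/s

sin 29.2° = 0.4879; sin 37.3° = 0.6060.
V₁ = V₂·(sin θ₁/sin θ₂) = 2.694·(0.4879/0.6060) = 2.169 km/s.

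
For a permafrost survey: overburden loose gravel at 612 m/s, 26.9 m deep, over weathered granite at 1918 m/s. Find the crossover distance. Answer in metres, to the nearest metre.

x_cross = 2h·√((V₂+V₁)/(V₂−V₁)).
(V₂+V₁)/(V₂−V₁) = (1918+612)/(1918−612) = 1.9372; √ = 1.3918.
x_cross = 2·26.9·1.3918 = 74.88 m.

75 m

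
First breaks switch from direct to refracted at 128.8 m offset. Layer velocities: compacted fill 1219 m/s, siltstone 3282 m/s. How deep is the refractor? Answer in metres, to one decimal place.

43.6 m

h = (x_cross/2)·√((V₂−V₁)/(V₂+V₁)).
(V₂−V₁)/(V₂+V₁) = (3282−1219)/(3282+1219) = 0.4583; √ = 0.6770.
h = (128.8/2)·0.6770 = 43.60 m.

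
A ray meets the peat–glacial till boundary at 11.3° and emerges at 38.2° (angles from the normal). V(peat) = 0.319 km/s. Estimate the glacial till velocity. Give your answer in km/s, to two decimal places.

1.01 km/s

Snell's law: sin 11.3°/V₁ = sin 38.2°/V₂.
V₂ = V₁·sin 38.2°/sin 11.3° = 0.319 × 3.1560 = 1.01 km/s.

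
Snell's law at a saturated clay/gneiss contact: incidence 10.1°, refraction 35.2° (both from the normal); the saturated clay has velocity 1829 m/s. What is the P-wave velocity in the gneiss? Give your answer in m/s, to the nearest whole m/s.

6012 m/s

Snell's law: sin 10.1°/V₁ = sin 35.2°/V₂.
V₂ = V₁·sin 35.2°/sin 10.1° = 1829 × 3.2870 = 6011.94 m/s.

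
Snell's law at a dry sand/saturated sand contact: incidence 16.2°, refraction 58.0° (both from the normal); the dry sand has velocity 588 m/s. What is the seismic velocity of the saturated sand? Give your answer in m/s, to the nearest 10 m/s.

1790 m/s

Snell's law: sin 16.2°/V₁ = sin 58.0°/V₂.
V₂ = V₁·sin 58.0°/sin 16.2° = 588 × 3.0397 = 1787.34 m/s.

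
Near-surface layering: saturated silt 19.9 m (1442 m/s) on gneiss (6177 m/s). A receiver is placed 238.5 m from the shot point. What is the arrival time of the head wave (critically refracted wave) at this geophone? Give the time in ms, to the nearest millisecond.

θ_c = arcsin(V₁/V₂) = arcsin(1442/6177) = 13.50°, cos θ_c = 0.9724.
Intercept time tᵢ = 2h cos θ_c / V₁ = 2·19.9·0.9724/1442 = 0.02684 s.
t = x/V₂ + tᵢ = 238.5/6177 + 0.02684 = 0.06545 s.

65 ms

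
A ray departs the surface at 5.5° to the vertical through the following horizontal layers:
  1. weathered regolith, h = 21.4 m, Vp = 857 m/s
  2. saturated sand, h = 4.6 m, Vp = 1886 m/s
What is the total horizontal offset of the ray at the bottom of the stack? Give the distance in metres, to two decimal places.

3.05 m

p = sin θ₁/V₁ = sin 5.5°/857 = 1.1184e-04 s/m is conserved through the stack.
Layer 1: θ = 5.50°; offset = 21.4·tan 5.50° = 2.0606 m.
Layer 2: sin θ = p·1886 = 0.2109 → θ = 12.18°; offset = 4.6·tan 12.18° = 0.9926 m.
Summing the layer offsets gives 3.0532 m.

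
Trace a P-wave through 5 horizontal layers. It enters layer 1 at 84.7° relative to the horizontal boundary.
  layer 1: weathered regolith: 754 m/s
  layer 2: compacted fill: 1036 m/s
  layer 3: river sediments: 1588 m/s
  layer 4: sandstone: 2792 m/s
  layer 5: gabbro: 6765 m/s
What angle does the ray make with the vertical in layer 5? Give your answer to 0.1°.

56.0°

From the normal: θ₁ = 90° − 84.7° = 5.3°.
Snell's law across each interface conserves sin θ / V, so sin θ_5 = V_5·sin θ₁/V₁.
sin θ_5 = 6765 × sin 5.3° / 754 = 0.8288.
θ_5 = 55.97° from the vertical.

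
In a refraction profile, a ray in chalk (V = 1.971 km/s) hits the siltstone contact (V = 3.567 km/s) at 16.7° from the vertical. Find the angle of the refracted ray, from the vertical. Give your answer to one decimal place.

Snell's law: sin θ₂ = (V₂/V₁)·sin θ₁ = (3.567/1.971)·sin 16.7° = 0.5200.
θ₂ = sin⁻¹(0.5200) = 31.34° (from vertical).

31.3°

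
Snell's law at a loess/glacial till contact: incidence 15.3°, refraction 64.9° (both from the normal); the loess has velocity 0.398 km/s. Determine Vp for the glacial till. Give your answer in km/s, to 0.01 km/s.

sin 15.3° = 0.2639; sin 64.9° = 0.9056.
V₂ = V₁·(sin θ₂/sin θ₁) = 0.398·(0.9056/0.2639) = 1.37 km/s.

1.37 km/s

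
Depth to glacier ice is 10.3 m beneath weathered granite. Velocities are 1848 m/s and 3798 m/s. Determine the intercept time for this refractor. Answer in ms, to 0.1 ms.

θ_c = arcsin(V₁/V₂) = arcsin(1848/3798) = 29.12°; cos θ_c = 0.8736.
tᵢ = 2h·cos θ_c / V₁ = 2·10.3·0.8736 / 1848 = 0.00974 s.

9.7 ms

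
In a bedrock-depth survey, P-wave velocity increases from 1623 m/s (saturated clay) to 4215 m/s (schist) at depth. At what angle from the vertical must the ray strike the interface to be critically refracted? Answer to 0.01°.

22.65°

At critical incidence the refracted ray runs along the interface (θ₂ = 90°), so sin θ_c = V₁/V₂.
θ_c = arcsin(1623/4215) = arcsin 0.3851 = 22.65°.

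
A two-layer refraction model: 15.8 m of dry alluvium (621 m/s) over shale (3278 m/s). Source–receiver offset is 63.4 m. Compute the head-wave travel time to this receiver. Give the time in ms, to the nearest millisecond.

69 ms

t = x/V₂ + 2h·√(V₂²−V₁²)/(V₁V₂).
√(V₂²−V₁²) = √(3278²−621²) = 3218.6 m/s; delay term = 2·15.8·3218.6/(621·3278) = 0.04996 s.
t = 63.4/3278 + 0.04996 = 0.06931 s.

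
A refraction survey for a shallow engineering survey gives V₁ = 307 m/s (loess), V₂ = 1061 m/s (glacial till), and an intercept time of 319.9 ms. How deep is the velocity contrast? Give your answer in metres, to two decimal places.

51.30 m

h = tᵢ·V₁·V₂ / (2·√(V₂²−V₁²)).
√(V₂²−V₁²) = √(1061² − 307²) = 1015.6 m/s.
h = 0.3199 s × 307 × 1061 / (2 × 1015.6) = 51.30 m.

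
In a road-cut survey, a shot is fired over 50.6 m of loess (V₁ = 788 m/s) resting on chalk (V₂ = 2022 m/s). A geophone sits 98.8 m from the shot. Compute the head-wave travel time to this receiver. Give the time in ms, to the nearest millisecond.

t = x/V₂ + 2h·√(V₂²−V₁²)/(V₁V₂).
√(V₂²−V₁²) = √(2022²−788²) = 1862.1 m/s; delay term = 2·50.6·1862.1/(788·2022) = 0.11827 s.
t = 98.8/2022 + 0.11827 = 0.16714 s.

167 ms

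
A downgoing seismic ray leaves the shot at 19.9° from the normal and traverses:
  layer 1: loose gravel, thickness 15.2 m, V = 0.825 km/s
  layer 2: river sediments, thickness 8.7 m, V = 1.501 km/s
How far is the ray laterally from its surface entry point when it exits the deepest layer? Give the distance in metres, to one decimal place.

12.4 m

Apply Snell's law at each interface; in layer i the horizontal offset is hᵢ·tan θᵢ.
Layer 1: θ = 19.90°; offset = 15.2·tan 19.90° = 5.502 m.
Layer 2: sin θ = 1.501·sin 19.9°/0.825 = 0.6193, θ = 38.26°; offset = 8.7·tan 38.26° = 6.862 m.
Summing the layer offsets gives 12.364 m.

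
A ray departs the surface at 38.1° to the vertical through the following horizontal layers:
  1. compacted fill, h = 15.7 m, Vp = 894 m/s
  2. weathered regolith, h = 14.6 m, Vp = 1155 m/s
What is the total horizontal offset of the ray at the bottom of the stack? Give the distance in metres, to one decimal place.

31.6 m

Apply Snell's law at each interface; in layer i the horizontal offset is hᵢ·tan θᵢ.
Layer 1: θ = 38.10°; offset = 15.7·tan 38.10° = 12.310 m.
Layer 2: sin θ = 1155·sin 38.1°/894 = 0.7972, θ = 52.86°; offset = 14.6·tan 52.86° = 19.278 m.
Σ offsets = 31.588 m.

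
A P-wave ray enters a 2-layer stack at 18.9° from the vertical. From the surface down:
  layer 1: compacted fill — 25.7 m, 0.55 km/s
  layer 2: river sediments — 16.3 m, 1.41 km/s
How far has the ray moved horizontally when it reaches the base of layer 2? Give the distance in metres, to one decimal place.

p = sin θ₁/V₁ = sin 18.9°/0.55 = 5.8894e-01 s/km is conserved through the stack.
Layer 1: θ = 18.90°; offset = 25.7·tan 18.90° = 8.799 m.
Layer 2: sin θ = p·1.41 = 0.8304 → θ = 56.14°; offset = 16.3·tan 56.14° = 24.294 m.
Summing the layer offsets gives 33.093 m.

33.1 m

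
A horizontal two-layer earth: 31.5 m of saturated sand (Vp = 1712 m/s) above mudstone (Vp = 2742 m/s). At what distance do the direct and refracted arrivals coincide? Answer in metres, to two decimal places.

131.01 m

θ_c = arcsin(1712/2742) = 38.64°, so cos θ_c = 0.7811 and tᵢ = 2h cos θ_c/V₁ = 0.0287 s.
At crossover x/V₁ = x/V₂ + tᵢ ⇒ x = tᵢ/(1/V₁ − 1/V₂) = 0.02875/(5.8411e-04 − 3.6470e-04) = 131.01 m.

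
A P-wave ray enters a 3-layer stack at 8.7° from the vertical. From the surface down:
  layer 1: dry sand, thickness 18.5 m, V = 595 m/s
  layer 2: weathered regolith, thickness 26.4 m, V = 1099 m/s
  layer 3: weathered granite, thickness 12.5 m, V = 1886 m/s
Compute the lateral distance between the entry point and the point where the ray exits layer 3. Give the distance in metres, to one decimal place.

Apply Snell's law at each interface; in layer i the horizontal offset is hᵢ·tan θᵢ.
Layer 1: θ = 8.70°; offset = 18.5·tan 8.70° = 2.831 m.
Layer 2: sin θ = 1099·sin 8.7°/595 = 0.2794, θ = 16.22°; offset = 26.4·tan 16.22° = 7.682 m.
Layer 3: sin θ = 1886·sin 8.7°/595 = 0.4795, θ = 28.65°; offset = 12.5·tan 28.65° = 6.829 m.
Σ offsets = 17.342 m.

17.3 m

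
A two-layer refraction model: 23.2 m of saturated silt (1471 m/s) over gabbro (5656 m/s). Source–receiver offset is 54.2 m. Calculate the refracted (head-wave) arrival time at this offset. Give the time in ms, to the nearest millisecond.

θ_c = arcsin(V₁/V₂) = arcsin(1471/5656) = 15.07°, cos θ_c = 0.9656.
Intercept time tᵢ = 2h cos θ_c / V₁ = 2·23.2·0.9656/1471 = 0.03046 s.
t = x/V₂ + tᵢ = 54.2/5656 + 0.03046 = 0.04004 s.

40 ms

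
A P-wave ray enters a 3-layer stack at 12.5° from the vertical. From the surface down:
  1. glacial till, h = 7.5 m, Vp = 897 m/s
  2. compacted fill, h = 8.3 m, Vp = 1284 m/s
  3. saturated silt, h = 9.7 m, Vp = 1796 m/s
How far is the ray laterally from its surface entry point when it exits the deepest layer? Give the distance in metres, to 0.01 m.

9.03 m

p = sin θ₁/V₁ = sin 12.5°/897 = 2.4129e-04 s/m is conserved through the stack.
Layer 1: θ = 12.50°; offset = 7.5·tan 12.50° = 1.6627 m.
Layer 2: sin θ = p·1284 = 0.3098 → θ = 18.05°; offset = 8.3·tan 18.05° = 2.7046 m.
Layer 3: sin θ = p·1796 = 0.4334 → θ = 25.68°; offset = 9.7·tan 25.68° = 4.6644 m.
Σ offsets = 9.0316 m.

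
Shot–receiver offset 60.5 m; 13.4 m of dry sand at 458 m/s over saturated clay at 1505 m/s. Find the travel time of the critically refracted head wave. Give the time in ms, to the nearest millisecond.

t = x/V₂ + 2h·√(V₂²−V₁²)/(V₁V₂).
√(V₂²−V₁²) = √(1505²−458²) = 1433.6 m/s; delay term = 2·13.4·1433.6/(458·1505) = 0.05574 s.
t = 60.5/1505 + 0.05574 = 0.09594 s.

96 ms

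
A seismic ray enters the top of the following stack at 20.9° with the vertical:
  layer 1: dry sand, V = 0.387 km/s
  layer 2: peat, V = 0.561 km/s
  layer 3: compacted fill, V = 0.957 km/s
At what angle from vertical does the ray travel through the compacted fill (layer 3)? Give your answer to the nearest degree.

Snell's law across each interface conserves sin θ / V, so sin θ_3 = V_3·sin θ₁/V₁.
sin θ_3 = 0.957 × sin 20.9° / 0.387 = 0.8822.
θ_3 = 61.90° from the vertical.

62°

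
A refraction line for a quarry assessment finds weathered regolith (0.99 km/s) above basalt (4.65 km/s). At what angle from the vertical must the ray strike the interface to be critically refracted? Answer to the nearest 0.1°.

At critical incidence the refracted ray runs along the interface (θ₂ = 90°), so sin θ_c = V₁/V₂.
θ_c = arcsin(0.99/4.65) = arcsin 0.2129 = 12.29°.

12.3°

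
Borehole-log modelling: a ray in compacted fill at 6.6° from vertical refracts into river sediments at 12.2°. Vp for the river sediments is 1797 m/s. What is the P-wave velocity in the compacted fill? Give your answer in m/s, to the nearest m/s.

977 m/s

Snell's law: sin 6.6°/V₁ = sin 12.2°/V₂.
V₁ = V₂·sin 6.6°/sin 12.2° = 1797 × 0.5439 = 977.37 m/s.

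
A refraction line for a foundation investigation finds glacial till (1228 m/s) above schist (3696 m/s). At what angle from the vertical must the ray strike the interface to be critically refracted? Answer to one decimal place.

At critical incidence the refracted ray runs along the interface (θ₂ = 90°), so sin θ_c = V₁/V₂.
θ_c = arcsin(1228/3696) = arcsin 0.3323 = 19.41°.

19.4°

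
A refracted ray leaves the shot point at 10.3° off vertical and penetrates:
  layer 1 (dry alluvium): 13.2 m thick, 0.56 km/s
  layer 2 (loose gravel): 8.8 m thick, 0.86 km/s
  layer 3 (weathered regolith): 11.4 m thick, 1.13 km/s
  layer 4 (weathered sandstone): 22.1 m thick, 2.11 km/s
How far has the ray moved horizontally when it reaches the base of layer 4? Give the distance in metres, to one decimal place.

29.5 m

Apply Snell's law at each interface; in layer i the horizontal offset is hᵢ·tan θᵢ.
Layer 1: θ = 10.30°; offset = 13.2·tan 10.30° = 2.399 m.
Layer 2: sin θ = 0.86·sin 10.3°/0.56 = 0.2746, θ = 15.94°; offset = 8.8·tan 15.94° = 2.513 m.
Layer 3: sin θ = 1.13·sin 10.3°/0.56 = 0.3608, θ = 21.15°; offset = 11.4·tan 21.15° = 4.410 m.
Layer 4: sin θ = 2.11·sin 10.3°/0.56 = 0.6737, θ = 42.35°; offset = 22.1·tan 42.35° = 20.147 m.
Σ offsets = 29.469 m.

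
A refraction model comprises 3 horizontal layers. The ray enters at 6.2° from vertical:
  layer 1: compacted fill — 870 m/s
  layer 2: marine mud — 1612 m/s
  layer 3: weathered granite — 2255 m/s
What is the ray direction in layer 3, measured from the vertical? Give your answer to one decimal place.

Ray parameter p = sin 6.2° / 870 = 1.2414e-04 s/m.
sin θ_3 = p·V_3 = 1.2414e-04 × 2255 = 0.2799.
θ_3 = arcsin 0.2799 = 16.26°.

16.3°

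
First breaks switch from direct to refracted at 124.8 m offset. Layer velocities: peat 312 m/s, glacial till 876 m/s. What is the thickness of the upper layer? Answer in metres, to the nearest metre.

x_cross = 2h·√((V₂+V₁)/(V₂−V₁)) → h = x_cross / (2·√((V₂+V₁)/(V₂−V₁))).
√((V₂+V₁)/(V₂−V₁)) = √((876+312)/(876−312)) = 1.4513.
h = 124.8 / (2·1.4513) = 42.99 m.

43 m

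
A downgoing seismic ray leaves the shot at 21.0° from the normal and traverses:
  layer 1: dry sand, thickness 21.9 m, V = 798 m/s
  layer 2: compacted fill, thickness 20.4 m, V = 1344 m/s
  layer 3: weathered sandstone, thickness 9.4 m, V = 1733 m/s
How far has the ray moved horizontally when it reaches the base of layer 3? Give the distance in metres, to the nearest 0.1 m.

Ray parameter p = sin 21.0° / 798 m/s = 4.4908e-04 s/m.
Layer 1: θ = 21.00°; offset = 21.9·tan 21.00° = 8.407 m.
Layer 2: sin θ = p·1344 = 0.6036 → θ = 37.13°; offset = 20.4·tan 37.13° = 15.443 m.
Layer 3: sin θ = p·1733 = 0.7783 → θ = 51.10°; offset = 9.4·tan 51.10° = 11.650 m.
Total horizontal offset = 35.500 m.

35.5 m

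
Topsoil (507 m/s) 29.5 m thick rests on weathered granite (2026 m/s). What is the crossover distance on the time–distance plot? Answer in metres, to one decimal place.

76.2 m

x_cross = 2h·√((V₂+V₁)/(V₂−V₁)).
(V₂+V₁)/(V₂−V₁) = (2026+507)/(2026−507) = 1.6675; √ = 1.2913.
x_cross = 2·29.5·1.2913 = 76.19 m.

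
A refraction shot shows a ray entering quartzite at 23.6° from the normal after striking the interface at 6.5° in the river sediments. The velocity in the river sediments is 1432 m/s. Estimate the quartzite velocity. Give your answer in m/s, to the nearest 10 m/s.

5060 m/s

sin 6.5° = 0.1132; sin 23.6° = 0.4003.
V₂ = V₁·(sin θ₂/sin θ₁) = 1432·(0.4003/0.1132) = 5064.34 m/s.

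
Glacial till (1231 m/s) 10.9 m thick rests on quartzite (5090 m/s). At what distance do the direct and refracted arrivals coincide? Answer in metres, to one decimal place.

27.9 m

x_cross = 2h·√((V₂+V₁)/(V₂−V₁)).
(V₂+V₁)/(V₂−V₁) = (5090+1231)/(5090−1231) = 1.6380; √ = 1.2798.
x_cross = 2·10.9·1.2798 = 27.90 m.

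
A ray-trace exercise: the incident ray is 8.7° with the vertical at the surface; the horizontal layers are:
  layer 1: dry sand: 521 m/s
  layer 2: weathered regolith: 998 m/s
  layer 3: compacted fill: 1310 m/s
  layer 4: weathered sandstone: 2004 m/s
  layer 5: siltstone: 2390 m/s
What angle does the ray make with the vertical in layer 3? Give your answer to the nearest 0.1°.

Snell's law across each interface conserves sin θ / V, so sin θ_3 = V_3·sin θ₁/V₁.
sin θ_3 = 1310 × sin 8.7° / 521 = 0.3803.
θ_3 = 22.35° from the vertical.

22.4°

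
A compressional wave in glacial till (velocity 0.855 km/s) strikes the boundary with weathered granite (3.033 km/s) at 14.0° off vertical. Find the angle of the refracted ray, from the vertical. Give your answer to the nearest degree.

59°

Snell's law: sin θ₂ = (V₂/V₁)·sin θ₁ = (3.033/0.855)·sin 14.0° = 0.8582.
θ₂ = arcsin 0.8582 = 59.11° from the normal.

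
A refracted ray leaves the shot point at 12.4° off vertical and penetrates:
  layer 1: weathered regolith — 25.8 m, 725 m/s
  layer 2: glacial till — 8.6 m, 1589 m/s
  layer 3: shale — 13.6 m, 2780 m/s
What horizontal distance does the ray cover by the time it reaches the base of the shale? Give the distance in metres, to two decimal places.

29.99 m

Apply Snell's law at each interface; in layer i the horizontal offset is hᵢ·tan θᵢ.
Layer 1: θ = 12.40°; offset = 25.8·tan 12.40° = 5.6725 m.
Layer 2: sin θ = 1589·sin 12.4°/725 = 0.4706, θ = 28.08°; offset = 8.6·tan 28.08° = 4.5873 m.
Layer 3: sin θ = 2780·sin 12.4°/725 = 0.8234, θ = 55.43°; offset = 13.6·tan 55.43° = 19.7338 m.
Summing the layer offsets gives 29.9937 m.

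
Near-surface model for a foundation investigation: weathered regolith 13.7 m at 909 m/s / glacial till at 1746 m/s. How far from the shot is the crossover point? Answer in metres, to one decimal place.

x_cross = 2h·√((V₂+V₁)/(V₂−V₁)).
(V₂+V₁)/(V₂−V₁) = (1746+909)/(1746−909) = 3.1720; √ = 1.7810.
x_cross = 2·13.7·1.7810 = 48.80 m.

48.8 m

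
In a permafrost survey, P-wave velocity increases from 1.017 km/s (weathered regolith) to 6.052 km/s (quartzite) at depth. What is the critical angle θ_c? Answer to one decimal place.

9.7°

At critical incidence the refracted ray runs along the interface (θ₂ = 90°), so sin θ_c = V₁/V₂.
θ_c = arcsin(1.017/6.052) = arcsin 0.1680 = 9.67°.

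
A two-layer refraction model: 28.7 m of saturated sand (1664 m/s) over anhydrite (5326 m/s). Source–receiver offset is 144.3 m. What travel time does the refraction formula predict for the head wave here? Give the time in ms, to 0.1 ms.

59.9 ms

t = x/V₂ + 2h·√(V₂²−V₁²)/(V₁V₂).
√(V₂²−V₁²) = √(5326²−1664²) = 5059.4 m/s; delay term = 2·28.7·5059.4/(1664·5326) = 0.03277 s.
t = 144.3/5326 + 0.03277 = 0.05986 s.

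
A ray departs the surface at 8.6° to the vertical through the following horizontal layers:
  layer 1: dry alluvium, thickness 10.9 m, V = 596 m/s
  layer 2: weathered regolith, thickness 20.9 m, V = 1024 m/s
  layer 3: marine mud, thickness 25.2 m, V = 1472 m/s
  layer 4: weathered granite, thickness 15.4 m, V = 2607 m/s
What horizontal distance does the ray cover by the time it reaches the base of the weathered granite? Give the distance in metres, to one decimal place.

30.5 m

Apply Snell's law at each interface; in layer i the horizontal offset is hᵢ·tan θᵢ.
Layer 1: θ = 8.60°; offset = 10.9·tan 8.60° = 1.648 m.
Layer 2: sin θ = 1024·sin 8.6°/596 = 0.2569, θ = 14.89°; offset = 20.9·tan 14.89° = 5.556 m.
Layer 3: sin θ = 1472·sin 8.6°/596 = 0.3693, θ = 21.67°; offset = 25.2·tan 21.67° = 10.015 m.
Layer 4: sin θ = 2607·sin 8.6°/596 = 0.6541, θ = 40.85°; offset = 15.4·tan 40.85° = 13.317 m.
Σ offsets = 30.536 m.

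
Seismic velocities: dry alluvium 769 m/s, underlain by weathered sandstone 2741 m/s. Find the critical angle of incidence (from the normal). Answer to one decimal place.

Critical incidence: sin θ_c = V₁/V₂ = 769/2741 = 0.2806.
θ_c = arcsin 0.2806 = 16.29°.

16.3°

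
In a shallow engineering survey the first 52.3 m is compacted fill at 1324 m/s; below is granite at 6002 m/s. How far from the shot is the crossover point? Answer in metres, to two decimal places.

x_cross = 2h·√((V₂+V₁)/(V₂−V₁)).
(V₂+V₁)/(V₂−V₁) = (6002+1324)/(6002−1324) = 1.5661; √ = 1.2514.
x_cross = 2·52.3·1.2514 = 130.90 m.

130.90 m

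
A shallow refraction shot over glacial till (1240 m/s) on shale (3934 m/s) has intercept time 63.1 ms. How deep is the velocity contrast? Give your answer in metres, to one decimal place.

41.2 m

h = tᵢ·V₁·V₂ / (2·√(V₂²−V₁²)).
√(V₂²−V₁²) = √(3934² − 1240²) = 3733.5 m/s.
h = 0.0631 s × 1240 × 3934 / (2 × 3733.5) = 41.22 m.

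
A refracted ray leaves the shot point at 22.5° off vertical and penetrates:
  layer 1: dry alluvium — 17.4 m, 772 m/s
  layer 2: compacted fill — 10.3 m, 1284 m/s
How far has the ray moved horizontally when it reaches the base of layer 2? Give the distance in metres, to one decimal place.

Apply Snell's law at each interface; in layer i the horizontal offset is hᵢ·tan θᵢ.
Layer 1: θ = 22.50°; offset = 17.4·tan 22.50° = 7.207 m.
Layer 2: sin θ = 1284·sin 22.5°/772 = 0.6365, θ = 39.53°; offset = 10.3·tan 39.53° = 8.500 m.
Σ offsets = 15.707 m.

15.7 m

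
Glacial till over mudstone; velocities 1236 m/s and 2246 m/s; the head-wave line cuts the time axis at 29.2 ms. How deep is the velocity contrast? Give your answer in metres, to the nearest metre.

22 m

θ_c = arcsin(1236/2246) = 33.39°; cos θ_c = 0.8350.
tᵢ = 2h cos θ_c/V₁ ⇒ h = tᵢ·V₁/(2 cos θ_c) = 0.0292·1236/(2·0.8350) = 21.61 m.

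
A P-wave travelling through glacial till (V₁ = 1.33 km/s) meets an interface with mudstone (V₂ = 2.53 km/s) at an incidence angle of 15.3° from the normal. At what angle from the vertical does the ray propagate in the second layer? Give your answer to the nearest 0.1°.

Snell's law: sin θ₂ = (V₂/V₁)·sin θ₁ = (2.53/1.33)·sin 15.3° = 0.5020.
θ₂ = arcsin 0.5020 = 30.13° from the normal.

30.1°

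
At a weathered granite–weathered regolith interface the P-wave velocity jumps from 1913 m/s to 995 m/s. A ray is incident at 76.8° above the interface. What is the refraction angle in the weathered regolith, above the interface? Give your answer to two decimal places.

Convert to the normal: θ₁ = 90° − 76.8° = 13.2°.
sin θ₁/V₁ = sin θ₂/V₂ ⇒ sin θ₂ = 995·sin 13.2°/1913 = 995·0.2284/1913 = 0.1188.
θ₂ = arcsin 0.1188 = 6.82° from the normal.
From the interface: 90° − 6.82° = 83.18°.

83.18°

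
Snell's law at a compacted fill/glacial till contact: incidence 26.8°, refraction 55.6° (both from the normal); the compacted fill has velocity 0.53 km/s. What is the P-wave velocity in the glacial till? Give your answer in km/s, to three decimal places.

Snell's law: sin 26.8°/V₁ = sin 55.6°/V₂.
V₂ = V₁·sin 55.6°/sin 26.8° = 0.53 × 1.8300 = 0.970 km/s.

0.970 km/s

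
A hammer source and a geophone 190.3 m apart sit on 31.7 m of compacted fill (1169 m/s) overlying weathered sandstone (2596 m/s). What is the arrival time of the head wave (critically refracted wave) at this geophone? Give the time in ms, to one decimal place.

121.7 ms

t = x/V₂ + 2h·√(V₂²−V₁²)/(V₁V₂).
√(V₂²−V₁²) = √(2596²−1169²) = 2317.9 m/s; delay term = 2·31.7·2317.9/(1169·2596) = 0.04842 s.
t = 190.3/2596 + 0.04842 = 0.12173 s.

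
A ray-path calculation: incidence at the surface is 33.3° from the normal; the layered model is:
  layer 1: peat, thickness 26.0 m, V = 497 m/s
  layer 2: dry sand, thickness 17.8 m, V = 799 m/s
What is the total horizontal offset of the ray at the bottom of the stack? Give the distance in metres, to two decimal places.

50.50 m

p = sin θ₁/V₁ = sin 33.3°/497 = 1.1047e-03 s/m is conserved through the stack.
Layer 1: θ = 33.30°; offset = 26.0·tan 33.30° = 17.0788 m.
Layer 2: sin θ = p·799 = 0.8826 → θ = 61.96°; offset = 17.8·tan 61.96° = 33.4231 m.
Total horizontal offset = 50.5019 m.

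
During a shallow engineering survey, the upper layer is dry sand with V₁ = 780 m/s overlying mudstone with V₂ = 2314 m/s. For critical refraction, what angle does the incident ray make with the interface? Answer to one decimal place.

70.3°

At critical incidence the refracted ray runs along the interface (θ₂ = 90°), so sin θ_c = V₁/V₂.
θ_c = arcsin(780/2314) = arcsin 0.3371 = 19.70°.
Measured from the interface: 90° − 19.70° = 70.30°.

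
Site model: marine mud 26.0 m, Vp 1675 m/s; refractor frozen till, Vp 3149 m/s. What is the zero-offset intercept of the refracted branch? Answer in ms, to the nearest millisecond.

tᵢ = 2h·√(V₂²−V₁²)/(V₁V₂).
√(V₂²−V₁²) = √(3149²−1675²) = 2666.6 m/s.
tᵢ = 2·26.0·2666.6/(1675·3149) = 0.02629 s.

26 ms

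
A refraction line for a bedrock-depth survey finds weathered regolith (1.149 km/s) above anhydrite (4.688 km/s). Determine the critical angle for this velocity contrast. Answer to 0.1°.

Critical incidence: sin θ_c = V₁/V₂ = 1.149/4.688 = 0.2451.
θ_c = arcsin 0.2451 = 14.19°.

14.2°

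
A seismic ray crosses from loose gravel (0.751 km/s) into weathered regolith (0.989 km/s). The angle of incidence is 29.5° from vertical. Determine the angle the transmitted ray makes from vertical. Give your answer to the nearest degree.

Snell's law: sin θ₂ = (V₂/V₁)·sin θ₁ = (0.989/0.751)·sin 29.5° = 0.6485.
θ₂ = arcsin 0.6485 = 40.43° from the normal.

40°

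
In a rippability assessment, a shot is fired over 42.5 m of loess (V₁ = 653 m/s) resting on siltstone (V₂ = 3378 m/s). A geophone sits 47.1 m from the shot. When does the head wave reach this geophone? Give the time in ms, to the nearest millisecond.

θ_c = arcsin(V₁/V₂) = arcsin(653/3378) = 11.15°, cos θ_c = 0.9811.
Intercept time tᵢ = 2h cos θ_c / V₁ = 2·42.5·0.9811/653 = 0.12771 s.
t = x/V₂ + tᵢ = 47.1/3378 + 0.12771 = 0.14166 s.

142 ms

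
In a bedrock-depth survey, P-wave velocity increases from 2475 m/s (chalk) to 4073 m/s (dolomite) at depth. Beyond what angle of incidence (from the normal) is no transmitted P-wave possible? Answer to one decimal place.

37.4°

Critical incidence: sin θ_c = V₁/V₂ = 2475/4073 = 0.6077.
θ_c = arcsin 0.6077 = 37.42°.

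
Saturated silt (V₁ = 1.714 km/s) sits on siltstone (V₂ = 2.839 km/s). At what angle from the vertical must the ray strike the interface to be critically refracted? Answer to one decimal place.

Critical incidence: sin θ_c = V₁/V₂ = 1.714/2.839 = 0.6037.
θ_c = arcsin 0.6037 = 37.14°.

37.1°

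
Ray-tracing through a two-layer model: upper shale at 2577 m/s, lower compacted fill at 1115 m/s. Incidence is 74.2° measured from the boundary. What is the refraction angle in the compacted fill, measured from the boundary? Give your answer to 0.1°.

Convert to the normal: θ₁ = 90° − 74.2° = 15.8°.
Snell's law: sin θ₂ = (V₂/V₁)·sin θ₁ = (1115/2577)·sin 15.8° = 0.1178.
θ₂ = sin⁻¹(0.1178) = 6.77° (from vertical).
From the interface: 90° − 6.77° = 83.23°.

83.2°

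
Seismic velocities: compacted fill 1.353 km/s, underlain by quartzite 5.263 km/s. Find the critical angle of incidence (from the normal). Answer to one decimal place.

Critical incidence: sin θ_c = V₁/V₂ = 1.353/5.263 = 0.2571.
θ_c = arcsin 0.2571 = 14.90°.

14.9°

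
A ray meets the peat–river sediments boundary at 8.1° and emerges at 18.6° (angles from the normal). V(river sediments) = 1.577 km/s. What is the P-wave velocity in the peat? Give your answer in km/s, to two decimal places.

sin 8.1° = 0.1409; sin 18.6° = 0.3190.
V₁ = V₂·(sin θ₁/sin θ₂) = 1.577·(0.1409/0.3190) = 0.70 km/s.

0.70 km/s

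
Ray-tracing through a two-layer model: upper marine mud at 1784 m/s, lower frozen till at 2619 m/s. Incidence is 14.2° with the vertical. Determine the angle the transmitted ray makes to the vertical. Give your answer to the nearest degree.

21°

Snell's law: sin θ₂ = (V₂/V₁)·sin θ₁ = (2619/1784)·sin 14.2° = 0.3601.
θ₂ = arcsin 0.3601 = 21.11° from the normal.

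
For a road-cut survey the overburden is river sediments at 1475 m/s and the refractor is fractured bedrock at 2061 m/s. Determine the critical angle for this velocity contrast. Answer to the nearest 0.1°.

45.7°

At critical incidence the refracted ray runs along the interface (θ₂ = 90°), so sin θ_c = V₁/V₂.
θ_c = arcsin(1475/2061) = arcsin 0.7157 = 45.70°.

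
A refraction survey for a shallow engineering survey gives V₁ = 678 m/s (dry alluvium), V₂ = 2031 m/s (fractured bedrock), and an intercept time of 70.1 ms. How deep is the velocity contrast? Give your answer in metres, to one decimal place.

25.2 m

h = tᵢ·V₁·V₂ / (2·√(V₂²−V₁²)).
√(V₂²−V₁²) = √(2031² − 678²) = 1914.5 m/s.
h = 0.0701 s × 678 × 2031 / (2 × 1914.5) = 25.21 m.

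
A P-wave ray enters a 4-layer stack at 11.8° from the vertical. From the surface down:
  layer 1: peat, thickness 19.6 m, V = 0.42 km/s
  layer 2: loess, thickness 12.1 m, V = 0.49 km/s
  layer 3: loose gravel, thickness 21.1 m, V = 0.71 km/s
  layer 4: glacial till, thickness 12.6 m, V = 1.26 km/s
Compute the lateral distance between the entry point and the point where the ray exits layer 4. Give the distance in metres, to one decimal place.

24.6 m

p = sin θ₁/V₁ = sin 11.8°/0.42 = 4.8690e-01 s/km is conserved through the stack.
Layer 1: θ = 11.80°; offset = 19.6·tan 11.80° = 4.095 m.
Layer 2: sin θ = p·0.49 = 0.2386 → θ = 13.80°; offset = 12.1·tan 13.80° = 2.973 m.
Layer 3: sin θ = p·0.71 = 0.3457 → θ = 20.22°; offset = 21.1·tan 20.22° = 7.773 m.
Layer 4: sin θ = p·1.26 = 0.6135 → θ = 37.84°; offset = 12.6·tan 37.84° = 9.788 m.
Summing the layer offsets gives 24.629 m.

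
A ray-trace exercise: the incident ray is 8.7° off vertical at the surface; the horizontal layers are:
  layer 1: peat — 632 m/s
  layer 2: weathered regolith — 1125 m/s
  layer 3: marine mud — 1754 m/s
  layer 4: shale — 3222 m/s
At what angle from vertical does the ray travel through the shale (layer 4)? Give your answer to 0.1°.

Ray parameter p = sin 8.7° / 632 = 2.3934e-04 s/m.
sin θ_4 = p·V_4 = 2.3934e-04 × 3222 = 0.7711.
θ_4 = arcsin 0.7711 = 50.46°.

50.5°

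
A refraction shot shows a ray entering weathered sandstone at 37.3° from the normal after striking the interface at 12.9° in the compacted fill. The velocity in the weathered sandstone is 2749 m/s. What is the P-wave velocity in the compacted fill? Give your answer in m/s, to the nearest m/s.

Snell's law: sin 12.9°/V₁ = sin 37.3°/V₂.
V₁ = V₂·sin 12.9°/sin 37.3° = 2749 × 0.3684 = 1012.75 m/s.

1013 m/s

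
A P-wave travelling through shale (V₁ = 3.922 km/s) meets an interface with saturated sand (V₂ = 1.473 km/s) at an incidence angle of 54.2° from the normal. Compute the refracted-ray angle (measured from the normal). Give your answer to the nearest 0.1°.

17.7°

Snell's law: sin θ₂ = (V₂/V₁)·sin θ₁ = (1.473/3.922)·sin 54.2° = 0.3046.
θ₂ = arcsin 0.3046 = 17.73° from the normal.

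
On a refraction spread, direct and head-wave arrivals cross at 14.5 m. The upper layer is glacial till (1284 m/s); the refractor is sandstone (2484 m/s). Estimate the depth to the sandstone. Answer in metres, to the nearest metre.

h = (x_cross/2)·√((V₂−V₁)/(V₂+V₁)).
(V₂−V₁)/(V₂+V₁) = (2484−1284)/(2484+1284) = 0.3185; √ = 0.5643.
h = (14.5/2)·0.5643 = 4.09 m.

4 m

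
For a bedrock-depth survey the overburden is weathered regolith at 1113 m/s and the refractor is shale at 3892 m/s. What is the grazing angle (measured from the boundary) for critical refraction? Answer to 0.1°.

At critical incidence the refracted ray runs along the interface (θ₂ = 90°), so sin θ_c = V₁/V₂.
θ_c = arcsin(1113/3892) = arcsin 0.2860 = 16.62°.
Measured from the interface: 90° − 16.62° = 73.38°.

73.4°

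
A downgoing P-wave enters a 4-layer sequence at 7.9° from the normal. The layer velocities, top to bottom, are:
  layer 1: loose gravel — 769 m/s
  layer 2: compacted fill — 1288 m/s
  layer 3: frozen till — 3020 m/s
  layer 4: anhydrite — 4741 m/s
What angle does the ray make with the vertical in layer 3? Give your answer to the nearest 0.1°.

32.7°

Ray parameter p = sin 7.9° / 769 = 1.7873e-04 s/m.
sin θ_3 = p·V_3 = 1.7873e-04 × 3020 = 0.5398.
θ_3 = arcsin 0.5398 = 32.67°.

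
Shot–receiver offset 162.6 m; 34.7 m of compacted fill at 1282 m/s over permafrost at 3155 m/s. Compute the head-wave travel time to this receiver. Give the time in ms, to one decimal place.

t = x/V₂ + 2h·√(V₂²−V₁²)/(V₁V₂).
√(V₂²−V₁²) = √(3155²−1282²) = 2882.8 m/s; delay term = 2·34.7·2882.8/(1282·3155) = 0.04946 s.
t = 162.6/3155 + 0.04946 = 0.10100 s.

101.0 ms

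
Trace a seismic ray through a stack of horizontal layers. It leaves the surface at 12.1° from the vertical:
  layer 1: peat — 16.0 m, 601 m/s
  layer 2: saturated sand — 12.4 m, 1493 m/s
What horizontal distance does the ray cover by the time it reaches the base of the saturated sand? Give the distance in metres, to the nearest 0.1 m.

Apply Snell's law at each interface; in layer i the horizontal offset is hᵢ·tan θᵢ.
Layer 1: θ = 12.10°; offset = 16.0·tan 12.10° = 3.430 m.
Layer 2: sin θ = 1493·sin 12.1°/601 = 0.5207, θ = 31.38°; offset = 12.4·tan 31.38° = 7.563 m.
Σ offsets = 10.994 m.

11.0 m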